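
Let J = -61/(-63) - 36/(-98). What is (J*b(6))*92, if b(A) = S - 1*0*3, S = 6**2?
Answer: 216752/49 ≈ 4423.5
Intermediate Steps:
S = 36
b(A) = 36 (b(A) = 36 - 1*0*3 = 36 + 0*3 = 36 + 0 = 36)
J = 589/441 (J = -61*(-1/63) - 36*(-1/98) = 61/63 + 18/49 = 589/441 ≈ 1.3356)
(J*b(6))*92 = ((589/441)*36)*92 = (2356/49)*92 = 216752/49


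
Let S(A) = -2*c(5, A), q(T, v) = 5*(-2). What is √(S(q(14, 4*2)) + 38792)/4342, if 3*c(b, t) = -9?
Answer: √38798/4342 ≈ 0.045364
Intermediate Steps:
c(b, t) = -3 (c(b, t) = (⅓)*(-9) = -3)
q(T, v) = -10
S(A) = 6 (S(A) = -2*(-3) = 6)
√(S(q(14, 4*2)) + 38792)/4342 = √(6 + 38792)/4342 = √38798*(1/4342) = √38798/4342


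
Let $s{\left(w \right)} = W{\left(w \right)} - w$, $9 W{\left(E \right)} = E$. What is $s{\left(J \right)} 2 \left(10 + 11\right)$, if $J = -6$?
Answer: $224$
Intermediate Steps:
$W{\left(E \right)} = \frac{E}{9}$
$s{\left(w \right)} = - \frac{8 w}{9}$ ($s{\left(w \right)} = \frac{w}{9} - w = - \frac{8 w}{9}$)
$s{\left(J \right)} 2 \left(10 + 11\right) = \left(- \frac{8}{9}\right) \left(-6\right) 2 \left(10 + 11\right) = \frac{16 \cdot 2 \cdot 21}{3} = \frac{16}{3} \cdot 42 = 224$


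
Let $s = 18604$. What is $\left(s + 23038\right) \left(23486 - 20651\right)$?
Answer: $118055070$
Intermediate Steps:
$\left(s + 23038\right) \left(23486 - 20651\right) = \left(18604 + 23038\right) \left(23486 - 20651\right) = 41642 \cdot 2835 = 118055070$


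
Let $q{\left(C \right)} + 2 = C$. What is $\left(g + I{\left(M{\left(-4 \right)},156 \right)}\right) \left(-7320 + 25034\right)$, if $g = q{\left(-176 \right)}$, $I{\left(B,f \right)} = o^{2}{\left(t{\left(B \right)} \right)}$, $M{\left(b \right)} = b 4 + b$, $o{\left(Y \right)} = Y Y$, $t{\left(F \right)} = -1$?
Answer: $-3135378$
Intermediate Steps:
$q{\left(C \right)} = -2 + C$
$o{\left(Y \right)} = Y^{2}$
$M{\left(b \right)} = 5 b$ ($M{\left(b \right)} = 4 b + b = 5 b$)
$I{\left(B,f \right)} = 1$ ($I{\left(B,f \right)} = \left(\left(-1\right)^{2}\right)^{2} = 1^{2} = 1$)
$g = -178$ ($g = -2 - 176 = -178$)
$\left(g + I{\left(M{\left(-4 \right)},156 \right)}\right) \left(-7320 + 25034\right) = \left(-178 + 1\right) \left(-7320 + 25034\right) = \left(-177\right) 17714 = -3135378$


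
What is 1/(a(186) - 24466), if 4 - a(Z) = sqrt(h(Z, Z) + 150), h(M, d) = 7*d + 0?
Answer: -4077/99731332 + 11*sqrt(3)/299193996 ≈ -4.0816e-5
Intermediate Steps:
h(M, d) = 7*d
a(Z) = 4 - sqrt(150 + 7*Z) (a(Z) = 4 - sqrt(7*Z + 150) = 4 - sqrt(150 + 7*Z))
1/(a(186) - 24466) = 1/((4 - sqrt(150 + 7*186)) - 24466) = 1/((4 - sqrt(150 + 1302)) - 24466) = 1/((4 - sqrt(1452)) - 24466) = 1/((4 - 22*sqrt(3)) - 24466) = 1/(-24462 - 22*sqrt(3))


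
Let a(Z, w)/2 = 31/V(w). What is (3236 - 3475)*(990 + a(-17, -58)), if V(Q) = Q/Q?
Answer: -251428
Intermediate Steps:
V(Q) = 1
a(Z, w) = 62 (a(Z, w) = 2*(31/1) = 2*(31*1) = 2*31 = 62)
(3236 - 3475)*(990 + a(-17, -58)) = (3236 - 3475)*(990 + 62) = -239*1052 = -251428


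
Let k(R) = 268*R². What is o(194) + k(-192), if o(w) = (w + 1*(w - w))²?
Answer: 9917188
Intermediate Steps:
o(w) = w² (o(w) = (w + 1*0)² = (w + 0)² = w²)
o(194) + k(-192) = 194² + 268*(-192)² = 37636 + 268*36864 = 37636 + 9879552 = 9917188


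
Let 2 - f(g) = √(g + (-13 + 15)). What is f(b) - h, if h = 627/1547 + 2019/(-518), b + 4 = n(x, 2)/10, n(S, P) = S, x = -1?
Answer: 628757/114478 - I*√210/10 ≈ 5.4924 - 1.4491*I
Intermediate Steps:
b = -41/10 (b = -4 - 1/10 = -4 - 1*⅒ = -4 - ⅒ = -41/10 ≈ -4.1000)
f(g) = 2 - √(2 + g) (f(g) = 2 - √(g + (-13 + 15)) = 2 - √(g + 2) = 2 - √(2 + g))
h = -399801/114478 (h = 627*(1/1547) + 2019*(-1/518) = 627/1547 - 2019/518 = -399801/114478 ≈ -3.4924)
f(b) - h = (2 - √(2 - 41/10)) - 1*(-399801/114478) = (2 - √(-21/10)) + 399801/114478 = (2 - I*√210/10) + 399801/114478 = 628757/114478 - I*√210/10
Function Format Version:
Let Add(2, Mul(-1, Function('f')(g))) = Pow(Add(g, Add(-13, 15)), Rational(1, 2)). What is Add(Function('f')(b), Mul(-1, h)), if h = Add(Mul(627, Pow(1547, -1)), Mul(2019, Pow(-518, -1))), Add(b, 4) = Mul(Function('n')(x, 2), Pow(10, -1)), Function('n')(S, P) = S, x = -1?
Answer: Add(Rational(628757, 114478), Mul(Rational(-1, 10), I, Pow(210, Rational(1, 2)))) ≈ Add(5.4924, Mul(-1.4491, I))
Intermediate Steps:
b = Rational(-41, 10) (b = Add(-4, Mul(-1, Pow(10, -1))) = Add(-4, Mul(-1, Rational(1, 10))) = Add(-4, Rational(-1, 10)) = Rational(-41, 10) ≈ -4.1000)
Function('f')(g) = Add(2, Mul(-1, Pow(Add(2, g), Rational(1, 2)))) (Function('f')(g) = Add(2, Mul(-1, Pow(Add(g, Add(-13, 15)), Rational(1, 2)))) = Add(2, Mul(-1, Pow(Add(g, 2), Rational(1, 2)))) = Add(2, Mul(-1, Pow(Add(2, g), Rational(1, 2)))))
h = Rational(-399801, 114478) (h = Add(Mul(627, Rational(1, 1547)), Mul(2019, Rational(-1, 518))) = Add(Rational(627, 1547), Rational(-2019, 518)) = Rational(-399801, 114478) ≈ -3.4924)
Add(Function('f')(b), Mul(-1, h)) = Add(Add(2, Mul(-1, Pow(Add(2, Rational(-41, 10)), Rational(1, 2)))), Mul(-1, Rational(-399801, 114478))) = Add(Add(2, Mul(-1, Pow(Rational(-21, 10), Rational(1, 2)))), Rational(399801, 114478)) = Add(Add(2, Mul(-1, Mul(Rational(1, 10), I, Pow(210, Rational(1, 2))))), Rational(399801, 114478)) = Add(Add(2, Mul(Rational(-1, 10), I, Pow(210, Rational(1, 2)))), Rational(399801, 114478)) = Add(Rational(628757, 114478), Mul(Rational(-1, 10), I, Pow(210, Rational(1, 2))))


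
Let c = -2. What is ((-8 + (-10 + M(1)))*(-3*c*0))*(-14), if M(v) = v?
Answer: 0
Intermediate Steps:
((-8 + (-10 + M(1)))*(-3*c*0))*(-14) = ((-8 + (-10 + 1))*(-3*(-2)*0))*(-14) = ((-8 - 9)*(6*0))*(-14) = -17*0*(-14) = 0*(-14) = 0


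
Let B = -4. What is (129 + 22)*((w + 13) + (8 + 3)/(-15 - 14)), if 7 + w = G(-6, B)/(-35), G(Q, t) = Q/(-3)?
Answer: 852697/1015 ≈ 840.10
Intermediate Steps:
G(Q, t) = -Q/3 (G(Q, t) = Q*(-⅓) = -Q/3)
w = -247/35 (w = -7 - ⅓*(-6)/(-35) = -7 + 2*(-1/35) = -7 - 2/35 = -247/35 ≈ -7.0571)
(129 + 22)*((w + 13) + (8 + 3)/(-15 - 14)) = (129 + 22)*((-247/35 + 13) + (8 + 3)/(-15 - 14)) = 151*(208/35 + 11/(-29)) = 151*(208/35 + 11*(-1/29)) = 151*(208/35 - 11/29) = 151*(5647/1015) = 852697/1015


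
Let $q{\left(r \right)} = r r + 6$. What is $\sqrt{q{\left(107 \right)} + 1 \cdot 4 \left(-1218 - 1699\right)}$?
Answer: $i \sqrt{213} \approx 14.595 i$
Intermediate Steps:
$q{\left(r \right)} = 6 + r^{2}$ ($q{\left(r \right)} = r^{2} + 6 = 6 + r^{2}$)
$\sqrt{q{\left(107 \right)} + 1 \cdot 4 \left(-1218 - 1699\right)} = \sqrt{\left(6 + 107^{2}\right) + 1 \cdot 4 \left(-1218 - 1699\right)} = \sqrt{\left(6 + 11449\right) + 4 \left(-1218 - 1699\right)} = \sqrt{11455 + 4 \left(-2917\right)} = \sqrt{11455 - 11668} = \sqrt{-213} = i \sqrt{213}$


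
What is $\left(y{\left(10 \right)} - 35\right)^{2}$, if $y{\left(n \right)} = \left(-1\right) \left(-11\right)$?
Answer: $576$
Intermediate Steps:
$y{\left(n \right)} = 11$
$\left(y{\left(10 \right)} - 35\right)^{2} = \left(11 - 35\right)^{2} = \left(-24\right)^{2} = 576$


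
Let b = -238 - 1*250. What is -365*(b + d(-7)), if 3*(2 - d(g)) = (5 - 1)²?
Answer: 538010/3 ≈ 1.7934e+5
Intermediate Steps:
d(g) = -10/3 (d(g) = 2 - (5 - 1)²/3 = 2 - ⅓*4² = 2 - ⅓*16 = 2 - 16/3 = -10/3)
b = -488 (b = -238 - 250 = -488)
-365*(b + d(-7)) = -365*(-488 - 10/3) = -365*(-1474/3) = 538010/3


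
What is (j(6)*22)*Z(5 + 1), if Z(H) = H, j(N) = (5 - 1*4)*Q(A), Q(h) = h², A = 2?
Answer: 528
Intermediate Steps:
j(N) = 4 (j(N) = (5 - 1*4)*2² = (5 - 4)*4 = 1*4 = 4)
(j(6)*22)*Z(5 + 1) = (4*22)*(5 + 1) = 88*6 = 528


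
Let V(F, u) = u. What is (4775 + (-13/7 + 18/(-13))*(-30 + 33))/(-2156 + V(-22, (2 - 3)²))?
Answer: -86728/39221 ≈ -2.2113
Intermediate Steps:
(4775 + (-13/7 + 18/(-13))*(-30 + 33))/(-2156 + V(-22, (2 - 3)²)) = (4775 + (-13/7 + 18/(-13))*(-30 + 33))/(-2156 + (2 - 3)²) = (4775 + (-13*⅐ + 18*(-1/13))*3)/(-2156 + (-1)²) = (4775 + (-13/7 - 18/13)*3)/(-2156 + 1) = (4775 - 295/91*3)/(-2155) = (4775 - 885/91)*(-1/2155) = (433640/91)*(-1/2155) = -86728/39221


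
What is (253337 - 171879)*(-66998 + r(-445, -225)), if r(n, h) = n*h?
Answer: 2698459166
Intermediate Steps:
r(n, h) = h*n
(253337 - 171879)*(-66998 + r(-445, -225)) = (253337 - 171879)*(-66998 - 225*(-445)) = 81458*(-66998 + 100125) = 81458*33127 = 2698459166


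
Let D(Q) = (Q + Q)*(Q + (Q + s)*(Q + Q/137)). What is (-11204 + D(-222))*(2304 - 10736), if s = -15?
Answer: 27081865052480/137 ≈ 1.9768e+11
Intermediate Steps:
D(Q) = 2*Q*(Q + 138*Q*(-15 + Q)/137) (D(Q) = (Q + Q)*(Q + (Q - 15)*(Q + Q/137)) = (2*Q)*(Q + (-15 + Q)*(Q + Q*(1/137))) = (2*Q)*(Q + (-15 + Q)*(Q + Q/137)) = (2*Q)*(Q + (-15 + Q)*(138*Q/137)) = (2*Q)*(Q + 138*Q*(-15 + Q)/137) = 2*Q*(Q + 138*Q*(-15 + Q)/137))
(-11204 + D(-222))*(2304 - 10736) = (-11204 + (2/137)*(-222)²*(-1933 + 138*(-222)))*(2304 - 10736) = (-11204 + (2/137)*49284*(-1933 - 30636))*(-8432) = (-11204 + (2/137)*49284*(-32569))*(-8432) = (-11204 - 3210261192/137)*(-8432) = -3211796140/137*(-8432) = 27081865052480/137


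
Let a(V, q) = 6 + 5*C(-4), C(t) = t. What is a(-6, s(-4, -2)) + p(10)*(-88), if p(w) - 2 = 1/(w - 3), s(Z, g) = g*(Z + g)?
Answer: -1418/7 ≈ -202.57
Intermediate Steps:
p(w) = 2 + 1/(-3 + w) (p(w) = 2 + 1/(w - 3) = 2 + 1/(-3 + w))
a(V, q) = -14 (a(V, q) = 6 + 5*(-4) = 6 - 20 = -14)
a(-6, s(-4, -2)) + p(10)*(-88) = -14 + ((-5 + 2*10)/(-3 + 10))*(-88) = -14 + ((-5 + 20)/7)*(-88) = -14 + ((⅐)*15)*(-88) = -14 + (15/7)*(-88) = -14 - 1320/7 = -1418/7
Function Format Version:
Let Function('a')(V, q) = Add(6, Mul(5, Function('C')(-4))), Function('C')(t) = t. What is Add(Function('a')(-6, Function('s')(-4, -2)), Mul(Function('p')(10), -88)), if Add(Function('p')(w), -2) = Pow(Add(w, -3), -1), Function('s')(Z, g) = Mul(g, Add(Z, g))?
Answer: Rational(-1418, 7) ≈ -202.57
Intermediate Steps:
Function('p')(w) = Add(2, Pow(Add(-3, w), -1)) (Function('p')(w) = Add(2, Pow(Add(w, -3), -1)) = Add(2, Pow(Add(-3, w), -1)))
Function('a')(V, q) = -14 (Function('a')(V, q) = Add(6, Mul(5, -4)) = Add(6, -20) = -14)
Add(Function('a')(-6, Function('s')(-4, -2)), Mul(Function('p')(10), -88)) = Add(-14, Mul(Mul(Pow(Add(-3, 10), -1), Add(-5, Mul(2, 10))), -88)) = Add(-14, Mul(Mul(Pow(7, -1), Add(-5, 20)), -88)) = Add(-14, Mul(Mul(Rational(1, 7), 15), -88)) = Add(-14, Mul(Rational(15, 7), -88)) = Add(-14, Rational(-1320, 7)) = Rational(-1418, 7)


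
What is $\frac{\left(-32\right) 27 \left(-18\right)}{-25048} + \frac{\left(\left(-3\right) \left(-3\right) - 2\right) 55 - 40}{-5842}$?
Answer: $- \frac{540741}{795274} \approx -0.67994$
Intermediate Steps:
$\frac{\left(-32\right) 27 \left(-18\right)}{-25048} + \frac{\left(\left(-3\right) \left(-3\right) - 2\right) 55 - 40}{-5842} = \left(-864\right) \left(-18\right) \left(- \frac{1}{25048}\right) + \left(\left(9 - 2\right) 55 - 40\right) \left(- \frac{1}{5842}\right) = 15552 \left(- \frac{1}{25048}\right) + \left(7 \cdot 55 - 40\right) \left(- \frac{1}{5842}\right) = - \frac{1944}{3131} + \left(385 - 40\right) \left(- \frac{1}{5842}\right) = - \frac{1944}{3131} + 345 \left(- \frac{1}{5842}\right) = - \frac{1944}{3131} - \frac{15}{254} = - \frac{540741}{795274}$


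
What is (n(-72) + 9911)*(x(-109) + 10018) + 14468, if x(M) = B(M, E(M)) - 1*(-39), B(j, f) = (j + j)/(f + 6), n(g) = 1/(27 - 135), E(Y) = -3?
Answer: 32065989443/324 ≈ 9.8969e+7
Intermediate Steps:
n(g) = -1/108 (n(g) = 1/(-108) = -1/108)
B(j, f) = 2*j/(6 + f) (B(j, f) = (2*j)/(6 + f) = 2*j/(6 + f))
x(M) = 39 + 2*M/3 (x(M) = 2*M/(6 - 3) - 1*(-39) = 2*M/3 + 39 = 39 + 2*M/3)
(n(-72) + 9911)*(x(-109) + 10018) + 14468 = (-1/108 + 9911)*((39 + (⅔)*(-109)) + 10018) + 14468 = 1070387*((39 - 218/3) + 10018)/108 + 14468 = 1070387*(-101/3 + 10018)/108 + 14468 = (1070387/108)*(29953/3) + 14468 = 32061301811/324 + 14468 = 32065989443/324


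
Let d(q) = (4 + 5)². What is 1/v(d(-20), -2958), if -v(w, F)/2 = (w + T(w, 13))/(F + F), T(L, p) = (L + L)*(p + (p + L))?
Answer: 986/5805 ≈ 0.16985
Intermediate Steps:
T(L, p) = 2*L*(L + 2*p) (T(L, p) = (2*L)*(p + (L + p)) = (2*L)*(L + 2*p) = 2*L*(L + 2*p))
d(q) = 81 (d(q) = 9² = 81)
v(w, F) = -(w + 2*w*(26 + w))/F (v(w, F) = -2*(w + 2*w*(w + 2*13))/(F + F) = -2*(w + 2*w*(w + 26))/(2*F) = -2*(w + 2*w*(26 + w))*1/(2*F) = -(w + 2*w*(26 + w))/F)
1/v(d(-20), -2958) = 1/(81*(-53 - 2*81)/(-2958)) = 1/(81*(-1/2958)*(-53 - 162)) = 1/(81*(-1/2958)*(-215)) = 1/(5805/986) = 986/5805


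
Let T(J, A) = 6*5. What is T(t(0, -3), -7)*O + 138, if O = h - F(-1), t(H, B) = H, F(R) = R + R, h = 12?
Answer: 558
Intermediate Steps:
F(R) = 2*R
T(J, A) = 30
O = 14 (O = 12 - 2*(-1) = 12 - 1*(-2) = 12 + 2 = 14)
T(t(0, -3), -7)*O + 138 = 30*14 + 138 = 420 + 138 = 558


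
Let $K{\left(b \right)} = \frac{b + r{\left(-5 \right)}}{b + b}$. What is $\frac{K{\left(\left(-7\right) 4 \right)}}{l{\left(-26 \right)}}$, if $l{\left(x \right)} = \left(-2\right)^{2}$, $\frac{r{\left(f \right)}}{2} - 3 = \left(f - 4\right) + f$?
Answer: $\frac{25}{112} \approx 0.22321$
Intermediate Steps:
$r{\left(f \right)} = -2 + 4 f$ ($r{\left(f \right)} = 6 + 2 \left(\left(f - 4\right) + f\right) = 6 + 2 \left(\left(-4 + f\right) + f\right) = 6 + 2 \left(-4 + 2 f\right) = 6 + \left(-8 + 4 f\right) = -2 + 4 f$)
$l{\left(x \right)} = 4$
$K{\left(b \right)} = \frac{-22 + b}{2 b}$ ($K{\left(b \right)} = \frac{b + \left(-2 + 4 \left(-5\right)\right)}{b + b} = \frac{b - 22}{2 b} = \left(b - 22\right) \frac{1}{2 b} = \left(-22 + b\right) \frac{1}{2 b} = \frac{-22 + b}{2 b}$)
$\frac{K{\left(\left(-7\right) 4 \right)}}{l{\left(-26 \right)}} = \frac{\frac{1}{2} \frac{1}{\left(-7\right) 4} \left(-22 - 28\right)}{4} = \frac{-22 - 28}{2 \left(-28\right)} \frac{1}{4} = \frac{1}{2} \left(- \frac{1}{28}\right) \left(-50\right) \frac{1}{4} = \frac{25}{28} \cdot \frac{1}{4} = \frac{25}{112}$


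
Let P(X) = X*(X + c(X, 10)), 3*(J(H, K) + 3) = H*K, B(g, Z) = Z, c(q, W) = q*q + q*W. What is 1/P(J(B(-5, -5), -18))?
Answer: 1/27702 ≈ 3.6098e-5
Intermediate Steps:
c(q, W) = q² + W*q
J(H, K) = -3 + H*K/3 (J(H, K) = -3 + (H*K)/3 = -3 + H*K/3)
P(X) = X*(X + X*(10 + X))
1/P(J(B(-5, -5), -18)) = 1/((-3 + (⅓)*(-5)*(-18))²*(11 + (-3 + (⅓)*(-5)*(-18)))) = 1/((-3 + 30)²*(11 + (-3 + 30))) = 1/(27²*(11 + 27)) = 1/(729*38) = 1/27702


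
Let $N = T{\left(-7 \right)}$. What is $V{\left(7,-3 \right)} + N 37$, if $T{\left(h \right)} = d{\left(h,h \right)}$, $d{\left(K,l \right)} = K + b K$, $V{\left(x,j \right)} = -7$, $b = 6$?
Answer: $-1820$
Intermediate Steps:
$d{\left(K,l \right)} = 7 K$ ($d{\left(K,l \right)} = K + 6 K = 7 K$)
$T{\left(h \right)} = 7 h$
$N = -49$ ($N = 7 \left(-7\right) = -49$)
$V{\left(7,-3 \right)} + N 37 = -7 - 1813 = -1820$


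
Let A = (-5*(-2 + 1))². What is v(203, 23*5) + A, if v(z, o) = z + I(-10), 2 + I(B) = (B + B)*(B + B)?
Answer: 626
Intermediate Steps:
I(B) = -2 + 4*B² (I(B) = -2 + (B + B)*(B + B) = -2 + (2*B)*(2*B) = -2 + 4*B²)
v(z, o) = 398 + z (v(z, o) = z + (-2 + 4*(-10)²) = z + (-2 + 4*100) = z + (-2 + 400) = z + 398 = 398 + z)
A = 25 (A = (-5*(-1))² = 5² = 25)
v(203, 23*5) + A = (398 + 203) + 25 = 601 + 25 = 626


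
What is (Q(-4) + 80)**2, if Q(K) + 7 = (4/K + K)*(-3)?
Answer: 7744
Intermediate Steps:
Q(K) = -7 - 12/K - 3*K (Q(K) = -7 + (4/K + K)*(-3) = -7 + (K + 4/K)*(-3) = -7 + (-12/K - 3*K) = -7 - 12/K - 3*K)
(Q(-4) + 80)**2 = ((-7 - 12/(-4) - 3*(-4)) + 80)**2 = ((-7 - 12*(-1/4) + 12) + 80)**2 = ((-7 + 3 + 12) + 80)**2 = (8 + 80)**2 = 88**2 = 7744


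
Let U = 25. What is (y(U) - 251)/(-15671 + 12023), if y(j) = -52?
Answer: 101/1216 ≈ 0.083059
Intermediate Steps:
(y(U) - 251)/(-15671 + 12023) = (-52 - 251)/(-15671 + 12023) = -303/(-3648) = -303*(-1/3648) = 101/1216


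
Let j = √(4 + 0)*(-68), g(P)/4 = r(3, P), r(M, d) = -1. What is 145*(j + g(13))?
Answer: -20300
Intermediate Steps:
g(P) = -4 (g(P) = 4*(-1) = -4)
j = -136 (j = √4*(-68) = 2*(-68) = -136)
145*(j + g(13)) = 145*(-136 - 4) = 145*(-140) = -20300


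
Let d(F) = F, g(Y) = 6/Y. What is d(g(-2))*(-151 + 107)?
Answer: 132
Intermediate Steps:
d(g(-2))*(-151 + 107) = (6/(-2))*(-151 + 107) = (6*(-½))*(-44) = -3*(-44) = 132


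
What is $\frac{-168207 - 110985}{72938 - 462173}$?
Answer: $\frac{93064}{129745} \approx 0.71728$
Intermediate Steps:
$\frac{-168207 - 110985}{72938 - 462173} = - \frac{279192}{-389235} = \left(-279192\right) \left(- \frac{1}{389235}\right) = \frac{93064}{129745}$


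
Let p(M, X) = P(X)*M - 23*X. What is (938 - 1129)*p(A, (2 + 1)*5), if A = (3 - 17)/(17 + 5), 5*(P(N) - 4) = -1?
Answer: 3649628/55 ≈ 66357.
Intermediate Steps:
P(N) = 19/5 (P(N) = 4 + (⅕)*(-1) = 4 - ⅕ = 19/5)
A = -7/11 (A = -14/22 = -14*1/22 = -7/11 ≈ -0.63636)
p(M, X) = -23*X + 19*M/5 (p(M, X) = 19*M/5 - 23*X = -23*X + 19*M/5)
(938 - 1129)*p(A, (2 + 1)*5) = (938 - 1129)*(-23*(2 + 1)*5 + (19/5)*(-7/11)) = -191*(-69*5 - 133/55) = -191*(-23*15 - 133/55) = -191*(-345 - 133/55) = -191*(-19108/55) = 3649628/55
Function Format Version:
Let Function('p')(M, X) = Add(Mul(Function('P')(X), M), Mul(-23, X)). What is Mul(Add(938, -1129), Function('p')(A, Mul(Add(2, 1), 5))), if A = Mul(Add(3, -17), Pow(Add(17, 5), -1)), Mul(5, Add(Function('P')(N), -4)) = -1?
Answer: Rational(3649628, 55) ≈ 66357.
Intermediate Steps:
Function('P')(N) = Rational(19, 5) (Function('P')(N) = Add(4, Mul(Rational(1, 5), -1)) = Add(4, Rational(-1, 5)) = Rational(19, 5))
A = Rational(-7, 11) (A = Mul(-14, Pow(22, -1)) = Mul(-14, Rational(1, 22)) = Rational(-7, 11) ≈ -0.63636)
Function('p')(M, X) = Add(Mul(-23, X), Mul(Rational(19, 5), M)) (Function('p')(M, X) = Add(Mul(Rational(19, 5), M), Mul(-23, X)) = Add(Mul(-23, X), Mul(Rational(19, 5), M)))
Mul(Add(938, -1129), Function('p')(A, Mul(Add(2, 1), 5))) = Mul(Add(938, -1129), Add(Mul(-23, Mul(Add(2, 1), 5)), Mul(Rational(19, 5), Rational(-7, 11)))) = Mul(-191, Add(Mul(-23, Mul(3, 5)), Rational(-133, 55))) = Mul(-191, Add(Mul(-23, 15), Rational(-133, 55))) = Mul(-191, Add(-345, Rational(-133, 55))) = Mul(-191, Rational(-19108, 55)) = Rational(3649628, 55)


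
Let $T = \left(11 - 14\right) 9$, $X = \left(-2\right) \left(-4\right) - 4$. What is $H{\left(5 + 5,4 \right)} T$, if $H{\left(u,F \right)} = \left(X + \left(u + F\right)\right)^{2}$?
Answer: $-8748$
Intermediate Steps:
$X = 4$ ($X = 8 - 4 = 4$)
$T = -27$ ($T = \left(-3\right) 9 = -27$)
$H{\left(u,F \right)} = \left(4 + F + u\right)^{2}$ ($H{\left(u,F \right)} = \left(4 + \left(u + F\right)\right)^{2} = \left(4 + \left(F + u\right)\right)^{2} = \left(4 + F + u\right)^{2}$)
$H{\left(5 + 5,4 \right)} T = \left(4 + 4 + \left(5 + 5\right)\right)^{2} \left(-27\right) = \left(4 + 4 + 10\right)^{2} \left(-27\right) = 18^{2} \left(-27\right) = 324 \left(-27\right) = -8748$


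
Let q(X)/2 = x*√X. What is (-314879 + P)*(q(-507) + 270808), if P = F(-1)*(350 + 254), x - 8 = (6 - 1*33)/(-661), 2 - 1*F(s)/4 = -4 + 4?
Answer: -83963207976 - 42845394930*I*√3/661 ≈ -8.3963e+10 - 1.1227e+8*I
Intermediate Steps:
F(s) = 8 (F(s) = 8 - 4*(-4 + 4) = 8 - 4*0 = 8 + 0 = 8)
x = 5315/661 (x = 8 + (6 - 1*33)/(-661) = 8 + (6 - 33)*(-1/661) = 8 - 27*(-1/661) = 8 + 27/661 = 5315/661 ≈ 8.0408)
q(X) = 10630*√X/661 (q(X) = 2*(5315*√X/661) = 10630*√X/661)
P = 4832 (P = 8*(350 + 254) = 8*604 = 4832)
(-314879 + P)*(q(-507) + 270808) = (-314879 + 4832)*(10630*√(-507)/661 + 270808) = -310047*(10630*(13*I*√3)/661 + 270808) = -310047*(138190*I*√3/661 + 270808) = -310047*(270808 + 138190*I*√3/661) = -83963207976 - 42845394930*I*√3/661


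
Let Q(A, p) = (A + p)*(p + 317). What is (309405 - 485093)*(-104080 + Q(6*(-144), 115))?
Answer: 75132621824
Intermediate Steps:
Q(A, p) = (317 + p)*(A + p) (Q(A, p) = (A + p)*(317 + p) = (317 + p)*(A + p))
(309405 - 485093)*(-104080 + Q(6*(-144), 115)) = (309405 - 485093)*(-104080 + (115² + 317*(6*(-144)) + 317*115 + (6*(-144))*115)) = -175688*(-104080 + (13225 + 317*(-864) + 36455 - 864*115)) = -175688*(-104080 + (13225 - 273888 + 36455 - 99360)) = -175688*(-104080 - 323568) = -175688*(-427648) = 75132621824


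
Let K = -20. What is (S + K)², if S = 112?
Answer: 8464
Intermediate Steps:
(S + K)² = (112 - 20)² = 92² = 8464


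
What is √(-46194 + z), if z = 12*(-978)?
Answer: I*√57930 ≈ 240.69*I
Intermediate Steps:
z = -11736
√(-46194 + z) = √(-46194 - 11736) = √(-57930) = I*√57930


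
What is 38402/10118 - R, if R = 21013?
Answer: -106285566/5059 ≈ -21009.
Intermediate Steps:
38402/10118 - R = 38402/10118 - 1*21013 = 38402*(1/10118) - 21013 = 19201/5059 - 21013 = -106285566/5059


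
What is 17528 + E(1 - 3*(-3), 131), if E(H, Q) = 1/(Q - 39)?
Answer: 1612577/92 ≈ 17528.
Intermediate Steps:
E(H, Q) = 1/(-39 + Q)
17528 + E(1 - 3*(-3), 131) = 17528 + 1/(-39 + 131) = 17528 + 1/92 = 1612577/92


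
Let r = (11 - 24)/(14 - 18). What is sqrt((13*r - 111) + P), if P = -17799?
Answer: I*sqrt(71471)/2 ≈ 133.67*I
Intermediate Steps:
r = 13/4 (r = -13/(-4) = -13*(-1/4) = 13/4 ≈ 3.2500)
sqrt((13*r - 111) + P) = sqrt((13*(13/4) - 111) - 17799) = sqrt((169/4 - 111) - 17799) = sqrt(-275/4 - 17799) = sqrt(-71471/4) = I*sqrt(71471)/2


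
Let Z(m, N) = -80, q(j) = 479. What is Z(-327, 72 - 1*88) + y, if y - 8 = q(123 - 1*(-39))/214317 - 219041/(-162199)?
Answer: -2455842318658/34762003083 ≈ -70.647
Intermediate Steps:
y = 325117927982/34762003083 (y = 8 + (479/214317 - 219041/(-162199)) = 8 + (479*(1/214317) - 219041*(-1/162199)) = 8 + (479/214317 + 219041/162199) = 8 + 47021903318/34762003083 = 325117927982/34762003083 ≈ 9.3527)
Z(-327, 72 - 1*88) + y = -80 + 325117927982/34762003083 = -2455842318658/34762003083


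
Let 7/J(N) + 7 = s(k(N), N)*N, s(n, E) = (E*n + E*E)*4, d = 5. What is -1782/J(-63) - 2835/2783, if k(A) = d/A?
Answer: 709503110055/2783 ≈ 2.5494e+8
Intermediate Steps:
k(A) = 5/A
s(n, E) = 4*E² + 4*E*n (s(n, E) = (E*n + E²)*4 = (E² + E*n)*4 = 4*E² + 4*E*n)
J(N) = 7/(-7 + 4*N²*(N + 5/N)) (J(N) = 7/(-7 + (4*N*(N + 5/N))*N) = 7/(-7 + 4*N²*(N + 5/N)))
-1782/J(-63) - 2835/2783 = -1782/(7/(-7 + 4*(-63)*(5 + (-63)²))) - 2835/2783 = -1782/(7/(-7 + 4*(-63)*(5 + 3969))) - 2835*1/2783 = -1782/(7/(-7 + 4*(-63)*3974)) - 2835/2783 = -1782/(7/(-7 - 1001448)) - 2835/2783 = -1782/(7/(-1001455)) - 2835/2783 = -1782/(7*(-1/1001455)) - 2835/2783 = -1782/(-1/143065) - 2835/2783 = -1782*(-143065) - 2835/2783 = 254941830 - 2835/2783 = 709503110055/2783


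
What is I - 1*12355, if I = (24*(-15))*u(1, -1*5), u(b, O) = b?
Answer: -12715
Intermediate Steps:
I = -360 (I = (24*(-15))*1 = -360*1 = -360)
I - 1*12355 = -360 - 1*12355 = -360 - 12355 = -12715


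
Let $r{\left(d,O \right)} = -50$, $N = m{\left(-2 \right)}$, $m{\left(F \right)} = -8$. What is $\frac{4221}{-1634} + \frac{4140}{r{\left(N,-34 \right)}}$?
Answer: $- \frac{697581}{8170} \approx -85.383$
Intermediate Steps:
$N = -8$
$\frac{4221}{-1634} + \frac{4140}{r{\left(N,-34 \right)}} = \frac{4221}{-1634} + \frac{4140}{-50} = 4221 \left(- \frac{1}{1634}\right) + 4140 \left(- \frac{1}{50}\right) = - \frac{4221}{1634} - \frac{414}{5} = - \frac{697581}{8170}$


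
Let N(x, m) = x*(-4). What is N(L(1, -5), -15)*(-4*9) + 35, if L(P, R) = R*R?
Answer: 3635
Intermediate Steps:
L(P, R) = R²
N(x, m) = -4*x
N(L(1, -5), -15)*(-4*9) + 35 = (-4*(-5)²)*(-4*9) + 35 = -4*25*(-36) + 35 = -100*(-36) + 35 = 3600 + 35 = 3635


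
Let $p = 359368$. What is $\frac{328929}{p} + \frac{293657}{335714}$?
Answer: $\frac{107978499541}{60322434376} \approx 1.79$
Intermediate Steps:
$\frac{328929}{p} + \frac{293657}{335714} = \frac{328929}{359368} + \frac{293657}{335714} = \frac{107978499541}{60322434376}$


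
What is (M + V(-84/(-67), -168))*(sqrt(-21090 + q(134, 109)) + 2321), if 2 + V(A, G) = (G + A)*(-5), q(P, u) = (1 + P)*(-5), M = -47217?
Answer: -7213233973/67 - 3107813*I*sqrt(21765)/67 ≈ -1.0766e+8 - 6.8432e+6*I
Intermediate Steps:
q(P, u) = -5 - 5*P
V(A, G) = -2 - 5*A - 5*G (V(A, G) = -2 + (G + A)*(-5) = -2 + (A + G)*(-5) = -2 + (-5*A - 5*G) = -2 - 5*A - 5*G)
(M + V(-84/(-67), -168))*(sqrt(-21090 + q(134, 109)) + 2321) = (-47217 + (-2 - (-420)/(-67) - 5*(-168)))*(sqrt(-21090 + (-5 - 5*134)) + 2321) = (-47217 + (-2 - (-420)*(-1)/67 + 840))*(sqrt(-21090 + (-5 - 670)) + 2321) = (-47217 + (-2 - 5*84/67 + 840))*(sqrt(-21090 - 675) + 2321) = (-47217 + (-2 - 420/67 + 840))*(sqrt(-21765) + 2321) = (-47217 + 55726/67)*(I*sqrt(21765) + 2321) = -3107813*(2321 + I*sqrt(21765))/67 = -7213233973/67 - 3107813*I*sqrt(21765)/67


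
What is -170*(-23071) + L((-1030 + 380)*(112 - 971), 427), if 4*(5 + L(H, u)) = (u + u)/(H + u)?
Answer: 4383119429437/1117554 ≈ 3.9221e+6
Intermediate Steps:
L(H, u) = -5 + u/(2*(H + u)) (L(H, u) = -5 + ((u + u)/(H + u))/4 = -5 + ((2*u)/(H + u))/4 = -5 + (2*u/(H + u))/4 = -5 + u/(2*(H + u)))
-170*(-23071) + L((-1030 + 380)*(112 - 971), 427) = -170*(-23071) + (-5*(-1030 + 380)*(112 - 971) - 9/2*427)/((-1030 + 380)*(112 - 971) + 427) = 3922070 + (-(-3250)*(-859) - 3843/2)/(-650*(-859) + 427) = 3922070 + (-5*558350 - 3843/2)/(558350 + 427) = 3922070 + (-2791750 - 3843/2)/558777 = 3922070 + (1/558777)*(-5587343/2) = 3922070 - 5587343/1117554 = 4383119429437/1117554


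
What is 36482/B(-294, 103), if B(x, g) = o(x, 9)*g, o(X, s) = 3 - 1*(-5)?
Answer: 18241/412 ≈ 44.274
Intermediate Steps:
o(X, s) = 8 (o(X, s) = 3 + 5 = 8)
B(x, g) = 8*g
36482/B(-294, 103) = 36482/((8*103)) = 36482/824 = 36482*(1/824) = 18241/412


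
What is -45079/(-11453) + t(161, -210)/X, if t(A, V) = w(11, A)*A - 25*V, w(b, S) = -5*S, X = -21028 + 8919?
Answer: 1970099426/138684377 ≈ 14.206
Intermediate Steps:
X = -12109
t(A, V) = -25*V - 5*A² (t(A, V) = (-5*A)*A - 25*V = -5*A² - 25*V = -25*V - 5*A²)
-45079/(-11453) + t(161, -210)/X = -45079/(-11453) + (-25*(-210) - 5*161²)/(-12109) = -45079*(-1/11453) + (5250 - 5*25921)*(-1/12109) = 45079/11453 + (5250 - 129605)*(-1/12109) = 45079/11453 - 124355*(-1/12109) = 45079/11453 + 124355/12109 = 1970099426/138684377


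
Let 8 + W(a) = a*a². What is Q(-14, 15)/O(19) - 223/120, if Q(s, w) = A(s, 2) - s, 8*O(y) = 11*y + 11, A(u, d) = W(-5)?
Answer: -1633/264 ≈ -6.1856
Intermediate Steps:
W(a) = -8 + a³ (W(a) = -8 + a*a² = -8 + a³)
A(u, d) = -133 (A(u, d) = -8 + (-5)³ = -8 - 125 = -133)
O(y) = 11/8 + 11*y/8 (O(y) = (11*y + 11)/8 = (11 + 11*y)/8 = 11/8 + 11*y/8)
Q(s, w) = -133 - s
Q(-14, 15)/O(19) - 223/120 = (-133 - 1*(-14))/(11/8 + (11/8)*19) - 223/120 = (-133 + 14)/(11/8 + 209/8) - 223*1/120 = -119/55/2 - 223/120 = -119*2/55 - 223/120 = -238/55 - 223/120 = -1633/264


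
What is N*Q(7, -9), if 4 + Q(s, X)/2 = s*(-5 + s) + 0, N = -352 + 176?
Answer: -3520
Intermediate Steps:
N = -176
Q(s, X) = -8 + 2*s*(-5 + s) (Q(s, X) = -8 + 2*(s*(-5 + s) + 0) = -8 + 2*(s*(-5 + s)) = -8 + 2*s*(-5 + s))
N*Q(7, -9) = -176*(-8 - 10*7 + 2*7**2) = -176*(-8 - 70 + 2*49) = -176*(-8 - 70 + 98) = -176*20 = -3520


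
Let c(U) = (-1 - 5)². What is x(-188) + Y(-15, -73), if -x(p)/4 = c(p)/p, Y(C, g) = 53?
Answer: 2527/47 ≈ 53.766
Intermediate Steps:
c(U) = 36 (c(U) = (-6)² = 36)
x(p) = -144/p
x(-188) + Y(-15, -73) = -144/(-188) + 53 = -144*(-1/188) + 53 = 36/47 + 53 = 2527/47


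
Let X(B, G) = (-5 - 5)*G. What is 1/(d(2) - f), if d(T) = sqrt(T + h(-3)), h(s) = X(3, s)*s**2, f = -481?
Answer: 481/231089 - 4*sqrt(17)/231089 ≈ 0.0020101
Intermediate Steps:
X(B, G) = -10*G
h(s) = -10*s**3 (h(s) = (-10*s)*s**2 = -10*s**3)
d(T) = sqrt(270 + T) (d(T) = sqrt(T - 10*(-3)**3) = sqrt(T - 10*(-27)) = sqrt(T + 270) = sqrt(270 + T))
1/(d(2) - f) = 1/(sqrt(270 + 2) - 1*(-481)) = 1/(sqrt(272) + 481) = 1/(4*sqrt(17) + 481) = 1/(481 + 4*sqrt(17))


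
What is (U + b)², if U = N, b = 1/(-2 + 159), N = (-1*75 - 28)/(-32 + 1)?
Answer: 262504804/23687689 ≈ 11.082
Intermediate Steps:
N = 103/31 (N = (-75 - 28)/(-31) = -103*(-1/31) = 103/31 ≈ 3.3226)
b = 1/157 ≈ 0.0063694
U = 103/31 ≈ 3.3226
(U + b)² = (103/31 + 1/157)² = (16202/4867)² = 262504804/23687689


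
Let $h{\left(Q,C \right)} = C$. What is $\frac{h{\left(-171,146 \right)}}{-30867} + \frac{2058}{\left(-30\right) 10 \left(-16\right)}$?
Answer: $\frac{10470581}{24693600} \approx 0.42402$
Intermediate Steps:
$\frac{h{\left(-171,146 \right)}}{-30867} + \frac{2058}{\left(-30\right) 10 \left(-16\right)} = \frac{146}{-30867} + \frac{2058}{\left(-30\right) 10 \left(-16\right)} = 146 \left(- \frac{1}{30867}\right) + \frac{2058}{\left(-300\right) \left(-16\right)} = - \frac{146}{30867} + \frac{2058}{4800} = - \frac{146}{30867} + 2058 \cdot \frac{1}{4800} = - \frac{146}{30867} + \frac{343}{800} = \frac{10470581}{24693600}$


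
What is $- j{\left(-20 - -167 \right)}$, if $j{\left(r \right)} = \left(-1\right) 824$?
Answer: $824$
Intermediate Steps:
$j{\left(r \right)} = -824$
$- j{\left(-20 - -167 \right)} = \left(-1\right) \left(-824\right) = 824$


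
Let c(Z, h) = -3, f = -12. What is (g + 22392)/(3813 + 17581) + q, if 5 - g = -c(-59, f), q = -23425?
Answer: -250566028/10697 ≈ -23424.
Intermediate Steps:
g = 2 (g = 5 - (-1)*(-3) = 5 - 1*3 = 5 - 3 = 2)
(g + 22392)/(3813 + 17581) + q = (2 + 22392)/(3813 + 17581) - 23425 = 22394/21394 - 23425 = 22394*(1/21394) - 23425 = 11197/10697 - 23425 = -250566028/10697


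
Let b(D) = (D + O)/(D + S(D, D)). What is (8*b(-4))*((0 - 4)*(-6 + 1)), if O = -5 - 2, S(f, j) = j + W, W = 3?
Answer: 352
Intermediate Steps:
S(f, j) = 3 + j (S(f, j) = j + 3 = 3 + j)
O = -7
b(D) = (-7 + D)/(3 + 2*D) (b(D) = (D - 7)/(D + (3 + D)) = (-7 + D)/(3 + 2*D))
(8*b(-4))*((0 - 4)*(-6 + 1)) = (8*((-7 - 4)/(3 + 2*(-4))))*((0 - 4)*(-6 + 1)) = (8*(-11/(3 - 8)))*(-4*(-5)) = (8*(-11/(-5)))*20 = (8*(-⅕*(-11)))*20 = (8*(11/5))*20 = (88/5)*20 = 352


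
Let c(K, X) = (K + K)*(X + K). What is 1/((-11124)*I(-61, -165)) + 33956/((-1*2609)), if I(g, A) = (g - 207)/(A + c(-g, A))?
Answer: -101264247269/7778034288 ≈ -13.019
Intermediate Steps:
c(K, X) = 2*K*(K + X) (c(K, X) = (2*K)*(K + X) = 2*K*(K + X))
I(g, A) = (-207 + g)/(A - 2*g*(A - g)) (I(g, A) = (g - 207)/(A + 2*(-g)*(-g + A)) = (-207 + g)/(A + 2*(-g)*(A - g)) = (-207 + g)/(A - 2*g*(A - g)))
1/((-11124)*I(-61, -165)) + 33956/((-1*2609)) = 1/((-11124)*(((-207 - 61)/(-165 - 2*(-61)*(-165 - 1*(-61)))))) + 33956/((-1*2609)) = -1/(11124*(-268/(-165 - 2*(-61)*(-165 + 61)))) + 33956/(-2609) = -1/(11124*(-268/(-165 - 2*(-61)*(-104)))) + 33956*(-1/2609) = -1/(11124*(-268/(-165 - 12688))) - 33956/2609 = -1/(11124*(-268/(-12853))) - 33956/2609 = -1/(11124*((-1/12853*(-268)))) - 33956/2609 = -1/(11124*268/12853) - 33956/2609 = -1/11124*12853/268 - 33956/2609 = -12853/2981232 - 33956/2609 = -101264247269/7778034288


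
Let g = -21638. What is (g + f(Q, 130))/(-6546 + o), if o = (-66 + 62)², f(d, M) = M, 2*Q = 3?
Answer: 10754/3265 ≈ 3.2937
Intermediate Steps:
Q = 3/2 (Q = (½)*3 = 3/2 ≈ 1.5000)
o = 16 (o = (-4)² = 16)
(g + f(Q, 130))/(-6546 + o) = (-21638 + 130)/(-6546 + 16) = -21508/(-6530) = -21508*(-1/6530) = 10754/3265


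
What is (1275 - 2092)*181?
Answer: -147877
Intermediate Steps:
(1275 - 2092)*181 = -817*181 = -147877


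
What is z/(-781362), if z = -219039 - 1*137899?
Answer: 178469/390681 ≈ 0.45682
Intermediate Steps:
z = -356938 (z = -219039 - 137899 = -356938)
z/(-781362) = -356938/(-781362) = -356938*(-1/781362) = 178469/390681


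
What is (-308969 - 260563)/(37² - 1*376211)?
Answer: 284766/187421 ≈ 1.5194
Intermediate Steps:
(-308969 - 260563)/(37² - 1*376211) = -569532/(1369 - 376211) = -569532/(-374842) = -569532*(-1/374842) = 284766/187421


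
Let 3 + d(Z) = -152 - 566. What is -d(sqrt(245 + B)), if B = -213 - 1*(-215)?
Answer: 721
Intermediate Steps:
B = 2 (B = -213 + 215 = 2)
d(Z) = -721 (d(Z) = -3 + (-152 - 566) = -3 - 718 = -721)
-d(sqrt(245 + B)) = -1*(-721) = 721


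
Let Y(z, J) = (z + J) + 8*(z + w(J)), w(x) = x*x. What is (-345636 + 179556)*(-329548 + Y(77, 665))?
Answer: -533052028800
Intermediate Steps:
w(x) = x²
Y(z, J) = J + 8*J² + 9*z (Y(z, J) = (z + J) + 8*(z + J²) = (J + z) + (8*z + 8*J²) = J + 8*J² + 9*z)
(-345636 + 179556)*(-329548 + Y(77, 665)) = (-345636 + 179556)*(-329548 + (665 + 8*665² + 9*77)) = -166080*(-329548 + (665 + 8*442225 + 693)) = -166080*(-329548 + (665 + 3537800 + 693)) = -166080*(-329548 + 3539158) = -166080*3209610 = -533052028800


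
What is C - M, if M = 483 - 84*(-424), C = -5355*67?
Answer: -394884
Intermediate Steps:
C = -358785
M = 36099 (M = 483 + 35616 = 36099)
C - M = -358785 - 1*36099 = -358785 - 36099 = -394884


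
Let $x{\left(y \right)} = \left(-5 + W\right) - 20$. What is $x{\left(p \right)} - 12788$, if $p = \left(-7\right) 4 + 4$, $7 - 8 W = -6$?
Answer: $- \frac{102491}{8} \approx -12811.0$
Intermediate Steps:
$W = \frac{13}{8}$ ($W = \frac{7}{8} - - \frac{3}{4} = \frac{7}{8} + \frac{3}{4} = \frac{13}{8} \approx 1.625$)
$p = -24$ ($p = -28 + 4 = -24$)
$x{\left(y \right)} = - \frac{187}{8}$ ($x{\left(y \right)} = \left(-5 + \frac{13}{8}\right) - 20 = - \frac{27}{8} - 20 = - \frac{187}{8}$)
$x{\left(p \right)} - 12788 = - \frac{187}{8} - 12788 = - \frac{102491}{8}$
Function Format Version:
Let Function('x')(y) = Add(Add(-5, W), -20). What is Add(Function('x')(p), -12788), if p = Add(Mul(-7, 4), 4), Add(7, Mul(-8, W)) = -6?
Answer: Rational(-102491, 8) ≈ -12811.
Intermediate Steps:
W = Rational(13, 8) (W = Add(Rational(7, 8), Mul(Rational(-1, 8), -6)) = Add(Rational(7, 8), Rational(3, 4)) = Rational(13, 8) ≈ 1.6250)
p = -24 (p = Add(-28, 4) = -24)
Function('x')(y) = Rational(-187, 8) (Function('x')(y) = Add(Add(-5, Rational(13, 8)), -20) = Add(Rational(-27, 8), -20) = Rational(-187, 8))
Add(Function('x')(p), -12788) = Add(Rational(-187, 8), -12788) = Rational(-102491, 8)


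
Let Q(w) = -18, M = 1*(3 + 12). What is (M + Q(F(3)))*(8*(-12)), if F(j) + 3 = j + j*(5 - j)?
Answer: 288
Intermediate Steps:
M = 15 (M = 1*15 = 15)
F(j) = -3 + j + j*(5 - j) (F(j) = -3 + (j + j*(5 - j)) = -3 + j + j*(5 - j))
(M + Q(F(3)))*(8*(-12)) = (15 - 18)*(8*(-12)) = -3*(-96) = 288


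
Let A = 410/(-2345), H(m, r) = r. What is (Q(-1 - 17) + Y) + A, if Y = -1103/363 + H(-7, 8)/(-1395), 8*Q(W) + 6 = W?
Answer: -492337502/79164855 ≈ -6.2191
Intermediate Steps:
Q(W) = -3/4 + W/8
A = -82/469 (A = 410*(-1/2345) = -82/469 ≈ -0.17484)
Y = -513863/168795 (Y = -1103/363 + 8/(-1395) = -1103*1/363 + 8*(-1/1395) = -1103/363 - 8/1395 = -513863/168795 ≈ -3.0443)
(Q(-1 - 17) + Y) + A = ((-3/4 + (-1 - 17)/8) - 513863/168795) - 82/469 = ((-3/4 + (1/8)*(-18)) - 513863/168795) - 82/469 = ((-3/4 - 9/4) - 513863/168795) - 82/469 = (-3 - 513863/168795) - 82/469 = -1020248/168795 - 82/469 = -492337502/79164855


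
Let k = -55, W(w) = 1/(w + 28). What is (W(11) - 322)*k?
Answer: 690635/39 ≈ 17709.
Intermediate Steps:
W(w) = 1/(28 + w)
(W(11) - 322)*k = (1/(28 + 11) - 322)*(-55) = (1/39 - 322)*(-55) = -12557/39*(-55) = 690635/39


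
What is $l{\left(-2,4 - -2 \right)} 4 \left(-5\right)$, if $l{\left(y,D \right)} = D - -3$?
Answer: $-180$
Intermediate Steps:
$l{\left(y,D \right)} = 3 + D$ ($l{\left(y,D \right)} = D + 3 = 3 + D$)
$l{\left(-2,4 - -2 \right)} 4 \left(-5\right) = \left(3 + \left(4 - -2\right)\right) 4 \left(-5\right) = \left(3 + \left(4 + 2\right)\right) 4 \left(-5\right) = \left(3 + 6\right) 4 \left(-5\right) = 9 \cdot 4 \left(-5\right) = 36 \left(-5\right) = -180$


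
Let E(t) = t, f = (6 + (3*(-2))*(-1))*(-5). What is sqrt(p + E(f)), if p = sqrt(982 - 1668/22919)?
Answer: sqrt(-31516833660 + 252109*sqrt(4262704810))/22919 ≈ 5.3539*I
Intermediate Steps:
f = -60 (f = (6 - 6*(-1))*(-5) = (6 + 6)*(-5) = 12*(-5) = -60)
p = 11*sqrt(4262704810)/22919 (p = sqrt(982 - 1668*1/22919) = sqrt(982 - 1668/22919) = sqrt(22504790/22919) = 11*sqrt(4262704810)/22919 ≈ 31.336)
sqrt(p + E(f)) = sqrt(11*sqrt(4262704810)/22919 - 60) = sqrt(-60 + 11*sqrt(4262704810)/22919)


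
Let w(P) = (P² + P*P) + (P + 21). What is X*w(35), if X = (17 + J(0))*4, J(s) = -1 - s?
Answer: 160384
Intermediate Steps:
X = 64 (X = (17 + (-1 - 1*0))*4 = (17 + (-1 + 0))*4 = (17 - 1)*4 = 16*4 = 64)
w(P) = 21 + P + 2*P² (w(P) = (P² + P²) + (21 + P) = 2*P² + (21 + P) = 21 + P + 2*P²)
X*w(35) = 64*(21 + 35 + 2*35²) = 64*(21 + 35 + 2*1225) = 64*(21 + 35 + 2450) = 64*2506 = 160384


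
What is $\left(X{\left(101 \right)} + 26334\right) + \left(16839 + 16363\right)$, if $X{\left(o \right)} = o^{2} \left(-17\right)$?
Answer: $-113881$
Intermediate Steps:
$X{\left(o \right)} = - 17 o^{2}$
$\left(X{\left(101 \right)} + 26334\right) + \left(16839 + 16363\right) = \left(- 17 \cdot 101^{2} + 26334\right) + \left(16839 + 16363\right) = \left(\left(-17\right) 10201 + 26334\right) + 33202 = \left(-173417 + 26334\right) + 33202 = -147083 + 33202 = -113881$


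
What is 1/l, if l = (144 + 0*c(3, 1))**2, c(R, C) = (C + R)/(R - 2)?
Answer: 1/20736 ≈ 4.8225e-5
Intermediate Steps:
c(R, C) = (C + R)/(-2 + R)
l = 20736 (l = (144 + 0*((1 + 3)/(-2 + 3)))**2 = (144 + 0*(4/1))**2 = (144 + 0*(1*4))**2 = (144 + 0*4)**2 = (144 + 0)**2 = 144**2 = 20736)
1/l = 1/20736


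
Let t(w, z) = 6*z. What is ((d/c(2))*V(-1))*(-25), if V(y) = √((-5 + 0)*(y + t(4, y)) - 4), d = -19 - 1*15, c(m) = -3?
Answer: -850*√31/3 ≈ -1577.5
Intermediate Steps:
d = -34 (d = -19 - 15 = -34)
V(y) = √(-4 - 35*y) (V(y) = √((-5 + 0)*(y + 6*y) - 4) = √(-35*y - 4) = √(-4 - 35*y))
((d/c(2))*V(-1))*(-25) = ((-34/(-3))*√(-4 - 35*(-1)))*(-25) = ((-34*(-⅓))*√(-4 + 35))*(-25) = (34*√31/3)*(-25) = -850*√31/3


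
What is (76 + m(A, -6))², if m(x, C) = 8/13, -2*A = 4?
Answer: 992016/169 ≈ 5869.9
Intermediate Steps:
A = -2 (A = -½*4 = -2)
m(x, C) = 8/13 (m(x, C) = 8*(1/13) = 8/13)
(76 + m(A, -6))² = (76 + 8/13)² = (996/13)² = 992016/169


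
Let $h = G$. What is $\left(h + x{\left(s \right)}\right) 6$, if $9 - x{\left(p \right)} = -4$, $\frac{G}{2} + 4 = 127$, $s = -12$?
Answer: $1554$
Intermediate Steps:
$G = 246$ ($G = -8 + 2 \cdot 127 = -8 + 254 = 246$)
$x{\left(p \right)} = 13$ ($x{\left(p \right)} = 9 - -4 = 9 + 4 = 13$)
$h = 246$
$\left(h + x{\left(s \right)}\right) 6 = \left(246 + 13\right) 6 = 259 \cdot 6 = 1554$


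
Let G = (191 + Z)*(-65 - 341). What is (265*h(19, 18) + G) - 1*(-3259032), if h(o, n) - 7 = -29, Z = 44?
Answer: 3157792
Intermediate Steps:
h(o, n) = -22 (h(o, n) = 7 - 29 = -22)
G = -95410 (G = (191 + 44)*(-65 - 341) = 235*(-406) = -95410)
(265*h(19, 18) + G) - 1*(-3259032) = (265*(-22) - 95410) - 1*(-3259032) = (-5830 - 95410) + 3259032 = -101240 + 3259032 = 3157792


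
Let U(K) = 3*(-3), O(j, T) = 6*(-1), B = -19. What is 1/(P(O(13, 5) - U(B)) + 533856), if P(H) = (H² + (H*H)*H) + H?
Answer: 1/533895 ≈ 1.8730e-6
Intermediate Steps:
O(j, T) = -6
U(K) = -9
P(H) = H + H² + H³ (P(H) = (H² + H²*H) + H = (H² + H³) + H = H + H² + H³)
1/(P(O(13, 5) - U(B)) + 533856) = 1/((-6 - 1*(-9))*(1 + (-6 - 1*(-9)) + (-6 - 1*(-9))²) + 533856) = 1/((-6 + 9)*(1 + (-6 + 9) + (-6 + 9)²) + 533856) = 1/(3*(1 + 3 + 3²) + 533856) = 1/(3*(1 + 3 + 9) + 533856) = 1/(3*13 + 533856) = 1/(39 + 533856) = 1/533895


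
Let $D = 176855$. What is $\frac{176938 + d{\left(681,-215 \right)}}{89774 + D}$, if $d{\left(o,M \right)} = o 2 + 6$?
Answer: $\frac{178306}{266629} \approx 0.66874$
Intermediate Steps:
$d{\left(o,M \right)} = 6 + 2 o$ ($d{\left(o,M \right)} = 2 o + 6 = 6 + 2 o$)
$\frac{176938 + d{\left(681,-215 \right)}}{89774 + D} = \frac{176938 + \left(6 + 2 \cdot 681\right)}{89774 + 176855} = \frac{176938 + \left(6 + 1362\right)}{266629} = \left(176938 + 1368\right) \frac{1}{266629} = 178306 \cdot \frac{1}{266629} = \frac{178306}{266629}$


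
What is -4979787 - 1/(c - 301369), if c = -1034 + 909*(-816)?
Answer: -5199629656688/1044147 ≈ -4.9798e+6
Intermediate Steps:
c = -742778 (c = -1034 - 741744 = -742778)
-4979787 - 1/(c - 301369) = -4979787 - 1/(-742778 - 301369) = -4979787 - 1/(-1044147) = -4979787 - 1*(-1/1044147) = -4979787 + 1/1044147 = -5199629656688/1044147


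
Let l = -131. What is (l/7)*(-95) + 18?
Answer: 12571/7 ≈ 1795.9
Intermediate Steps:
(l/7)*(-95) + 18 = -131/7*(-95) + 18 = 12445/7 + 18 = 12571/7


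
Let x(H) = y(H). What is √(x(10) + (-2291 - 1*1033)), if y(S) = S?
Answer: I*√3314 ≈ 57.567*I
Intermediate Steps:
x(H) = H
√(x(10) + (-2291 - 1*1033)) = √(10 + (-2291 - 1*1033)) = √(10 + (-2291 - 1033)) = √(10 - 3324) = √(-3314) = I*√3314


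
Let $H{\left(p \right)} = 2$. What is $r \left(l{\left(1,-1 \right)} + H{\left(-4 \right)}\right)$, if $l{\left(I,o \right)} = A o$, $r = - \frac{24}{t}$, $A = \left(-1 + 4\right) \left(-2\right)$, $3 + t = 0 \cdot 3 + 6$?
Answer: $-64$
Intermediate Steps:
$t = 3$ ($t = -3 + \left(0 \cdot 3 + 6\right) = -3 + \left(0 + 6\right) = -3 + 6 = 3$)
$A = -6$ ($A = 3 \left(-2\right) = -6$)
$r = -8$ ($r = - \frac{24}{3} = \left(-24\right) \frac{1}{3} = -8$)
$l{\left(I,o \right)} = - 6 o$
$r \left(l{\left(1,-1 \right)} + H{\left(-4 \right)}\right) = - 8 \left(\left(-6\right) \left(-1\right) + 2\right) = - 8 \left(6 + 2\right) = \left(-8\right) 8 = -64$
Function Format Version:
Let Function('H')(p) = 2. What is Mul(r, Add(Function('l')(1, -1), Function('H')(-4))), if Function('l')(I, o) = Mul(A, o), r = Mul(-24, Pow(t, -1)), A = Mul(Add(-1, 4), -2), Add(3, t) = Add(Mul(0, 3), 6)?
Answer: -64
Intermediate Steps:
t = 3 (t = Add(-3, Add(Mul(0, 3), 6)) = Add(-3, Add(0, 6)) = Add(-3, 6) = 3)
A = -6 (A = Mul(3, -2) = -6)
r = -8 (r = Mul(-24, Pow(3, -1)) = Mul(-24, Rational(1, 3)) = -8)
Function('l')(I, o) = Mul(-6, o)
Mul(r, Add(Function('l')(1, -1), Function('H')(-4))) = Mul(-8, Add(Mul(-6, -1), 2)) = Mul(-8, Add(6, 2)) = Mul(-8, 8) = -64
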